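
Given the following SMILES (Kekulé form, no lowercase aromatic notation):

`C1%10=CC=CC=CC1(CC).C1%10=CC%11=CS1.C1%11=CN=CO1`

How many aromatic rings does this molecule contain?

2

The SMILES encodes a seven-membered carbon ring with three C=C double bonds and one sp³ carbon; a five-membered ring of four carbons and one sulfur, with two C=C double bonds; a five-membered ring with an oxygen at position 1 and a nitrogen at position 3 (in a C=N bond), with two double bonds.
The 7-membered ring has one sp³ carbon, so it is not fully conjugated — not aromatic (cycloheptatriene).
The 5-membered ring with one sulfur is planar and fully conjugated; 2 ring double bonds (4 π electrons) plus a heteroatom lone pair (2) give 6 π electrons. Since 6 = 4n+2 (n=1), it is aromatic (thiophene).
The 5-membered ring with one oxygen and one =N– is planar and fully conjugated; 2 ring double bonds (4 π electrons) plus a heteroatom lone pair (2) give 6 π electrons. That satisfies 4n+2 with n=1, so it is aromatic (oxazole).
2 of the 3 rings are aromatic. Total: 2.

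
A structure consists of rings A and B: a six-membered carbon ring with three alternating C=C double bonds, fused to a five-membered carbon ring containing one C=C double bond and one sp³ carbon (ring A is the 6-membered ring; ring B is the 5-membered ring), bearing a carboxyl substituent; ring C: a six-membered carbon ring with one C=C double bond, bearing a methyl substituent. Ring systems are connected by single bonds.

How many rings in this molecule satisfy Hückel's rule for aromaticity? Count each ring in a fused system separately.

1

Ring A has a continuous p-orbital overlap around the ring; 3 ring double bonds give 6 π electrons. Since 6 = 4n+2 (n=1), ring A is aromatic (benzene ring).
Ring B has one sp³ carbon, so it is not fully conjugated — not aromatic (cyclopentene ring).
Ring C has four sp³ carbons, so it is not fully conjugated — not aromatic (cyclohexene).
Aromatic: A. Total: 1.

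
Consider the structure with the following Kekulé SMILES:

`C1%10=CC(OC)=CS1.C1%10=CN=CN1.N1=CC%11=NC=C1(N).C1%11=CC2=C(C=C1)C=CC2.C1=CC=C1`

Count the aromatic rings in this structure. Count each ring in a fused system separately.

The SMILES encodes a five-membered ring of four carbons and one sulfur, with two C=C double bonds; a five-membered ring with nitrogens at positions 1 and 3 (one bearing H, one in a C=N bond) and two double bonds; a six-membered ring with nitrogens at positions 1 and 4 and three alternating double bonds; a six-membered carbon ring with three alternating C=C double bonds, fused to a five-membered carbon ring containing one C=C double bond and one sp³ carbon; a four-membered carbon ring with two alternating C=C double bonds.
The 5-membered ring with one sulfur is fully conjugated (every ring atom contributes a p orbital); 2 ring double bonds (4 π electrons) plus a heteroatom lone pair (2) give 6 π electrons. Since 6 = 4n+2 (n=1), it is aromatic (thiophene).
The 5-membered ring with two nitrogens (one N–H, one =N–) has a continuous p-orbital overlap around the ring; 2 ring double bonds (4 π electrons) plus a heteroatom lone pair (2) give 6 π electrons. Since 6 = 4n+2 (n=1), it is aromatic (imidazole).
The 6-membered ring with two nitrogens (1,4) has a continuous p-orbital overlap around the ring; 3 ring double bonds give 6 π electrons. That satisfies 4n+2 with n=1, so it is aromatic (pyrazine).
The 6-membered ring is planar and fully conjugated; 3 ring double bonds give 6 π electrons. Since 6 = 4n+2 (n=1), it is aromatic (benzene ring).
The 5-membered ring has one sp³ carbon, so it is not fully conjugated — not aromatic (cyclopentene ring).
The 4-membered ring has only sp² ring atoms; a planar conformation would have a fully conjugated π system of 4 electrons. But 4 = 4(1), which is 4n not 4n+2, so it is not aromatic (cyclobutadiene) — cyclobutadiene is antiaromatic and distorts to a rectangle.
4 of the 6 rings are aromatic. Total: 4.

4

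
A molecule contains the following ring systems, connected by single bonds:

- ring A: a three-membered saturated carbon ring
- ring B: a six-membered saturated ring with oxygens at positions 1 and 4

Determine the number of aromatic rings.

Ring A has only sp³ atoms, so it is not fully conjugated — not aromatic (cyclopropane).
Ring B has only sp³ atoms, so it is not fully conjugated — not aromatic (1,4-dioxane).
No ring is aromatic. Total: 0.

0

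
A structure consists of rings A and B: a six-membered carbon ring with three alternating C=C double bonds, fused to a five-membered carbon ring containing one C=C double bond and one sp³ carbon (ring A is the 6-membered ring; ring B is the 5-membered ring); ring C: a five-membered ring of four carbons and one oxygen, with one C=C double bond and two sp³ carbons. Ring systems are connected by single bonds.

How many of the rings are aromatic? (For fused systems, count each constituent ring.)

1

Ring A is planar and fully conjugated; 3 ring double bonds give 6 π electrons. 6 = 4(1)+2, so ring A is aromatic (benzene ring).
Ring B has one sp³ carbon, so it is not fully conjugated — not aromatic (cyclopentene ring).
Ring C has two sp³ carbons, so it is not fully conjugated — not aromatic (2,3-dihydrofuran).
Aromatic: A. Total: 1.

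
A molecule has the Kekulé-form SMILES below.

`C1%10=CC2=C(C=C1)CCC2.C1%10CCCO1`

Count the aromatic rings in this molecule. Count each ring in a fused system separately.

1

The SMILES encodes a six-membered carbon ring with three alternating C=C double bonds, fused to a saturated five-membered carbon ring; a five-membered saturated ring of four carbons and one oxygen.
The 6-membered ring is fully conjugated (every ring atom contributes a p orbital); 3 ring double bonds give 6 π electrons. 6 = 4(1)+2, so it is aromatic (benzene ring).
The 5-membered ring has three sp³ carbons, so it is not fully conjugated — not aromatic (cyclopentane ring).
The 5-membered ring with one oxygen has only sp³ atoms, so it is not fully conjugated — not aromatic (tetrahydrofuran).
1 of the 3 rings is aromatic. Total: 1.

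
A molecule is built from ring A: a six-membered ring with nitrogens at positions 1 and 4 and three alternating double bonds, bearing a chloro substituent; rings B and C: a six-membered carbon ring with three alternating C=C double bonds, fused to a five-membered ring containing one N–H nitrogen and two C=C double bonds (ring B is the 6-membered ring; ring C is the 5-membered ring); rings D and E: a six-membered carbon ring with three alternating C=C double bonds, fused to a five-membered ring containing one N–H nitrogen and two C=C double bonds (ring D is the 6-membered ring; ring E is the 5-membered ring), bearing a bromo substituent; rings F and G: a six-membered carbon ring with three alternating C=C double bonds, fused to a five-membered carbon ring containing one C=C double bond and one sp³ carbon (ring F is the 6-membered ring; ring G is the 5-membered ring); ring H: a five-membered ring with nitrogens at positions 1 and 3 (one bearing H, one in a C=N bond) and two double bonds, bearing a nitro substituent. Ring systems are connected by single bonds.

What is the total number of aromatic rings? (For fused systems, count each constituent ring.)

Ring A has a continuous p-orbital overlap around the ring; 3 ring double bonds give 6 π electrons. Since 6 = 4n+2 (n=1), ring A is aromatic (pyrazine).
Rings B and C form a fused bicyclic system (with one N–H) with 9 sp² atoms and 10 π electrons from ring double bonds plus a heteroatom lone pair. 10 = 4(2)+2, so the system is aromatic and both rings count as aromatic (indole).
Rings D and E form a fused bicyclic system (with one N–H) with 9 sp² atoms and 10 π electrons from ring double bonds plus a heteroatom lone pair. 10 = 4(2)+2, so the system is aromatic and both rings count as aromatic (indole).
Ring F is fully conjugated (every ring atom contributes a p orbital); 3 ring double bonds give 6 π electrons. That satisfies 4n+2 with n=1, so ring F is aromatic (benzene ring).
Ring G has one sp³ carbon, so it is not fully conjugated — not aromatic (cyclopentene ring).
Ring H is planar and fully conjugated; 2 ring double bonds (4 π electrons) plus a heteroatom lone pair (2) give 6 π electrons. That satisfies 4n+2 with n=1, so ring H is aromatic (imidazole).
Aromatic: A, B, C, D, E, F, H. Total: 7.

7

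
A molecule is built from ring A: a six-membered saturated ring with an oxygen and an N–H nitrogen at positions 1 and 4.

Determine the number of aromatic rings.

Ring A has only sp³ atoms, so it is not fully conjugated — not aromatic (morpholine).

0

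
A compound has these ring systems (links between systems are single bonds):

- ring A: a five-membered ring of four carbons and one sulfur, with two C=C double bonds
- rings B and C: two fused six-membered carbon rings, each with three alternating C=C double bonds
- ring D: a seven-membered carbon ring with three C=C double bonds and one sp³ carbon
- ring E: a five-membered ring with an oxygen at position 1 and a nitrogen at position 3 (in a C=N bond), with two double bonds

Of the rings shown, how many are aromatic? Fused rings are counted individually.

4

Ring A is planar and fully conjugated; 2 ring double bonds (4 π electrons) plus a heteroatom lone pair (2) give 6 π electrons. 6 = 4(1)+2, so ring A is aromatic (thiophene).
Rings B and C form a fused bicyclic system with 10 sp² atoms and 10 π electrons from ring double bonds. 10 = 4(2)+2, so the system is aromatic and both rings count as aromatic (naphthalene).
Ring D has one sp³ carbon, so it is not fully conjugated — not aromatic (cycloheptatriene).
Ring E is fully conjugated (every ring atom contributes a p orbital); 2 ring double bonds (4 π electrons) plus a heteroatom lone pair (2) give 6 π electrons. 6 = 4(1)+2, so ring E is aromatic (oxazole).
Aromatic: A, B, C, E. Total: 4.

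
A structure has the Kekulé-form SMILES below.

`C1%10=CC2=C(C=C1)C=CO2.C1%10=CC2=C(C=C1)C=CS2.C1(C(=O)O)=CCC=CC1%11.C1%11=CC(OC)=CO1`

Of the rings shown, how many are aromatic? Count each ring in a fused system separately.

5

The SMILES encodes a six-membered carbon ring with three alternating C=C double bonds, fused to a five-membered ring containing one oxygen and two C=C double bonds; a six-membered carbon ring with three alternating C=C double bonds, fused to a five-membered ring containing one sulfur and two C=C double bonds; a six-membered carbon ring with two isolated C=C double bonds and two sp³ carbons; a five-membered ring of four carbons and one oxygen, with two C=C double bonds.
The fused 6/5-membered bicyclic (with one oxygen) is a single π system with 9 sp² atoms and 10 π electrons from ring double bonds plus a heteroatom lone pair. 10 = 4(2)+2, so the system is aromatic and both rings count as aromatic (benzofuran).
The fused 6/5-membered bicyclic (with one sulfur) is a single π system with 9 sp² atoms and 10 π electrons from ring double bonds plus a heteroatom lone pair. 10 = 4(2)+2, so the system is aromatic and both rings count as aromatic (benzothiophene).
The 6-membered ring has two sp³ carbons, so it is not fully conjugated — not aromatic (1,4-cyclohexadiene).
The 5-membered ring with one oxygen has a continuous p-orbital overlap around the ring; 2 ring double bonds (4 π electrons) plus a heteroatom lone pair (2) give 6 π electrons. Since 6 = 4n+2 (n=1), it is aromatic (furan).
5 of the 6 rings are aromatic. Total: 5.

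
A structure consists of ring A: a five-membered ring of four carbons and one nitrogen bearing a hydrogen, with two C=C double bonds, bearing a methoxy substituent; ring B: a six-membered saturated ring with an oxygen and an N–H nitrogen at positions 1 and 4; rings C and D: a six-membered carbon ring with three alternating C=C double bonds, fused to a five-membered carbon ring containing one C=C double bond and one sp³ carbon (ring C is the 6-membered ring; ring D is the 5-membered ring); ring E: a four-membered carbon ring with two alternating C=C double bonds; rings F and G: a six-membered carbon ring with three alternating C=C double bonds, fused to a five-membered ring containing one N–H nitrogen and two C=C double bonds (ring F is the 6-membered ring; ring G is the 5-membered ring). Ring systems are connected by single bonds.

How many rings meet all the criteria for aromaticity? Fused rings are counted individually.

Ring A has a continuous p-orbital overlap around the ring; 2 ring double bonds (4 π electrons) plus a heteroatom lone pair (2) give 6 π electrons. 6 = 4(1)+2, so ring A is aromatic (pyrrole).
Ring B has only sp³ atoms, so it is not fully conjugated — not aromatic (morpholine).
Ring C is fully conjugated (every ring atom contributes a p orbital); 3 ring double bonds give 6 π electrons. Since 6 = 4n+2 (n=1), ring C is aromatic (benzene ring).
Ring D has one sp³ carbon, so it is not fully conjugated — not aromatic (cyclopentene ring).
Ring E has only sp² ring atoms; a planar conformation would have a fully conjugated π system of 4 electrons. But 4 = 4(1), which is 4n not 4n+2, so ring E is not aromatic (cyclobutadiene) — cyclobutadiene is antiaromatic and distorts to a rectangle.
Rings F and G form a fused bicyclic system (with one N–H) with 9 sp² atoms and 10 π electrons from ring double bonds plus a heteroatom lone pair. 10 = 4(2)+2, so the system is aromatic and both rings count as aromatic (indole).
Aromatic: A, C, F, G. Total: 4.

4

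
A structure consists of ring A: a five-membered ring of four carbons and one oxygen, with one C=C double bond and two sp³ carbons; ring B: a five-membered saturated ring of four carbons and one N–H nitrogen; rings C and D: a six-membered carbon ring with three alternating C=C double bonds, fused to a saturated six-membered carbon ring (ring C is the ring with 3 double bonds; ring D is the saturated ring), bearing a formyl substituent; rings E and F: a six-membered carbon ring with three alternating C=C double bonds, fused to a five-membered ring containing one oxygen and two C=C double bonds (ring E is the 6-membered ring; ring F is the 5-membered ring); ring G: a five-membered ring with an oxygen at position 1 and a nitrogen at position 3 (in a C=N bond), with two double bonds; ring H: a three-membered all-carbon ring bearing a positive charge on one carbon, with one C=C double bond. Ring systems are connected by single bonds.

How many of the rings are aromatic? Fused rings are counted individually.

Ring A has two sp³ carbons, so it is not fully conjugated — not aromatic (2,3-dihydrofuran).
Ring B has only sp³ atoms, so it is not fully conjugated — not aromatic (pyrrolidine).
Ring C has a continuous p-orbital overlap around the ring; 3 ring double bonds give 6 π electrons. 6 = 4(1)+2, so ring C is aromatic (benzene ring).
Ring D has four sp³ carbons, so it is not fully conjugated — not aromatic (cyclohexane ring).
Rings E and F form a fused bicyclic system (with one oxygen) with 9 sp² atoms and 10 π electrons from ring double bonds plus a heteroatom lone pair. 10 = 4(2)+2, so the system is aromatic and both rings count as aromatic (benzofuran).
Ring G is planar and fully conjugated; 2 ring double bonds (4 π electrons) plus a heteroatom lone pair (2) give 6 π electrons. Since 6 = 4n+2 (n=1), ring G is aromatic (oxazole).
Ring H is fully conjugated (every ring atom contributes a p orbital); 1 ring double bond (2 π electrons) plus the carbocation's empty p orbital (0, but keeps the ring conjugated) give 2 π electrons. That satisfies 4n+2 with n=0, so ring H is aromatic (cyclopropenyl cation).
Aromatic: C, E, F, G, H. Total: 5.

5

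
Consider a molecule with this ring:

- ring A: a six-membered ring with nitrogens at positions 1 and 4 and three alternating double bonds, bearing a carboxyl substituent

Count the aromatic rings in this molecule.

1

Ring A is planar and fully conjugated; 3 ring double bonds give 6 π electrons. 6 = 4(1)+2, so ring A is aromatic (pyrazine).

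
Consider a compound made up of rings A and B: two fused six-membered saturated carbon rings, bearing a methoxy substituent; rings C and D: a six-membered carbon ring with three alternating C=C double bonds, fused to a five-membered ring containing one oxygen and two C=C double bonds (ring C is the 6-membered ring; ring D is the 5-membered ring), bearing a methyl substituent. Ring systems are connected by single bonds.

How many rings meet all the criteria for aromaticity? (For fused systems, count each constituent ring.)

2

Ring A has only sp³ atoms, so it is not fully conjugated — not aromatic (cyclohexane ring).
Ring B has only sp³ atoms, so it is not fully conjugated — not aromatic (cyclohexane ring).
Rings C and D form a fused bicyclic system (with one oxygen) with 9 sp² atoms and 10 π electrons from ring double bonds plus a heteroatom lone pair. 10 = 4(2)+2, so the system is aromatic and both rings count as aromatic (benzofuran).
Aromatic: C, D. Total: 2.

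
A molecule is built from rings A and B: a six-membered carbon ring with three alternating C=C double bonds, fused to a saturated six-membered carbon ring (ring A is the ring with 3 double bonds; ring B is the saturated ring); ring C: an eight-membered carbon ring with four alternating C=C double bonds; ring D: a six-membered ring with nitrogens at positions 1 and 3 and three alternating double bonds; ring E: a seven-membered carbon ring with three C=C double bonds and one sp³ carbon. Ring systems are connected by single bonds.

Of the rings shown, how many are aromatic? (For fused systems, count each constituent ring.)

2

Ring A is planar and fully conjugated; 3 ring double bonds give 6 π electrons. That satisfies 4n+2 with n=1, so ring A is aromatic (benzene ring).
Ring B has four sp³ carbons, so it is not fully conjugated — not aromatic (cyclohexane ring).
Ring C has only sp² ring atoms; a planar conformation would have a fully conjugated π system of 8 electrons. But 8 = 4(2), which is 4n not 4n+2, so ring C is not aromatic (cyclooctatetraene) — cyclooctatetraene distorts into a non-planar tub to avoid antiaromaticity.
Ring D is planar and fully conjugated; 3 ring double bonds give 6 π electrons. That satisfies 4n+2 with n=1, so ring D is aromatic (pyrimidine).
Ring E has one sp³ carbon, so it is not fully conjugated — not aromatic (cycloheptatriene).
Aromatic: A, D. Total: 2.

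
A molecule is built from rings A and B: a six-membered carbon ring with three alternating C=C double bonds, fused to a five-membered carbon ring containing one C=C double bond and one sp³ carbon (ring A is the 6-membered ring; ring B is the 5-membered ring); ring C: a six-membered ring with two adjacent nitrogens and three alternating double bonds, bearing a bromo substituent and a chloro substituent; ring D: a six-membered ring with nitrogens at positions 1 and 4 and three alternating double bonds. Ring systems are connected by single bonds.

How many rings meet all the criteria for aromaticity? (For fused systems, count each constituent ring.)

3

Ring A has a continuous p-orbital overlap around the ring; 3 ring double bonds give 6 π electrons. That satisfies 4n+2 with n=1, so ring A is aromatic (benzene ring).
Ring B has one sp³ carbon, so it is not fully conjugated — not aromatic (cyclopentene ring).
Ring C has a continuous p-orbital overlap around the ring; 3 ring double bonds give 6 π electrons. Since 6 = 4n+2 (n=1), ring C is aromatic (pyridazine).
Ring D is planar and fully conjugated; 3 ring double bonds give 6 π electrons. That satisfies 4n+2 with n=1, so ring D is aromatic (pyrazine).
Aromatic: A, C, D. Total: 3.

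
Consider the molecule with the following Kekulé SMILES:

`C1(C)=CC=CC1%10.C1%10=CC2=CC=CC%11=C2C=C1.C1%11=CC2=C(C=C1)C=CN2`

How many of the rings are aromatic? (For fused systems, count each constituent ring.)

The SMILES encodes a five-membered carbon ring with two conjugated C=C double bonds and one sp³ carbon; two fused six-membered carbon rings, each with three alternating C=C double bonds; a six-membered carbon ring with three alternating C=C double bonds, fused to a five-membered ring containing one N–H nitrogen and two C=C double bonds.
The 5-membered ring has one sp³ carbon, so it is not fully conjugated — not aromatic (cyclopentadiene).
The fused 6/6-membered bicyclic is a single π system with 10 sp² atoms and 10 π electrons from ring double bonds. 10 = 4(2)+2, so the system is aromatic and both rings count as aromatic (naphthalene).
The fused 6/5-membered bicyclic (with one N–H) is a single π system with 9 sp² atoms and 10 π electrons from ring double bonds plus a heteroatom lone pair. 10 = 4(2)+2, so the system is aromatic and both rings count as aromatic (indole).
4 of the 5 rings are aromatic. Total: 4.

4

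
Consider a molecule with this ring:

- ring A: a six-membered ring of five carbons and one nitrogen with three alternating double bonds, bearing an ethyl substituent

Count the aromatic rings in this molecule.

Ring A is planar and fully conjugated; 3 ring double bonds give 6 π electrons. Since 6 = 4n+2 (n=1), ring A is aromatic (pyridine).

1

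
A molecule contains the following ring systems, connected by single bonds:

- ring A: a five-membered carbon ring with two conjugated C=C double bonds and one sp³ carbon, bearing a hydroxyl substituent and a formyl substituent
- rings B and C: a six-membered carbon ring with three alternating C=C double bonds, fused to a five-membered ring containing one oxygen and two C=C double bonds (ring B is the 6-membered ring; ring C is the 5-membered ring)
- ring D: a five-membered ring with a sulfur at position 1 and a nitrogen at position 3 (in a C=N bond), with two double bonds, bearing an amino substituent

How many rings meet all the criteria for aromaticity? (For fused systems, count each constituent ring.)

3

Ring A has one sp³ carbon, so it is not fully conjugated — not aromatic (cyclopentadiene).
Rings B and C form a fused bicyclic system (with one oxygen) with 9 sp² atoms and 10 π electrons from ring double bonds plus a heteroatom lone pair. 10 = 4(2)+2, so the system is aromatic and both rings count as aromatic (benzofuran).
Ring D is planar and fully conjugated; 2 ring double bonds (4 π electrons) plus a heteroatom lone pair (2) give 6 π electrons. Since 6 = 4n+2 (n=1), ring D is aromatic (thiazole).
Aromatic: B, C, D. Total: 3.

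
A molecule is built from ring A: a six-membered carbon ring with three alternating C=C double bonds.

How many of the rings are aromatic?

Ring A has a continuous p-orbital overlap around the ring; 3 ring double bonds give 6 π electrons. Since 6 = 4n+2 (n=1), ring A is aromatic (benzene).

1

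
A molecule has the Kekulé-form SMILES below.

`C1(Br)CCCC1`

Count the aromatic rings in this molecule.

The SMILES encodes a five-membered saturated carbon ring.
The 5-membered ring has only sp³ atoms, so it is not fully conjugated — not aromatic (cyclopentane).

0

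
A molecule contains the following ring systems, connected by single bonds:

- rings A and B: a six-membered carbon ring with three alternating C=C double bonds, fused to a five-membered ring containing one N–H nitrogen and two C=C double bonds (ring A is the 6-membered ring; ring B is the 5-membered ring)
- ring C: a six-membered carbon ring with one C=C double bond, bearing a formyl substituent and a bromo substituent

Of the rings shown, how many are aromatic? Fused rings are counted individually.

2

Rings A and B form a fused bicyclic system (with one N–H) with 9 sp² atoms and 10 π electrons from ring double bonds plus a heteroatom lone pair. 10 = 4(2)+2, so the system is aromatic and both rings count as aromatic (indole).
Ring C has four sp³ carbons, so it is not fully conjugated — not aromatic (cyclohexene).
Aromatic: A, B. Total: 2.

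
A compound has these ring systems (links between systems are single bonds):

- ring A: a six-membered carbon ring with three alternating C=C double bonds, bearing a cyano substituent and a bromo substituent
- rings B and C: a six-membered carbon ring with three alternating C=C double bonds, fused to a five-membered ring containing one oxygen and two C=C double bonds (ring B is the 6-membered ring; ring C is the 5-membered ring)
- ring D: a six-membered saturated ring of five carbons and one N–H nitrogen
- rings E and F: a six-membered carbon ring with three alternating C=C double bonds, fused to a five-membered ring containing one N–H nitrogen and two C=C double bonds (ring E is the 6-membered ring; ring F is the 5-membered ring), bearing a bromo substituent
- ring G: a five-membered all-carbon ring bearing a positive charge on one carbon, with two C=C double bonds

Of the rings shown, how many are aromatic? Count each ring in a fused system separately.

5

Ring A is fully conjugated (every ring atom contributes a p orbital); 3 ring double bonds give 6 π electrons. That satisfies 4n+2 with n=1, so ring A is aromatic (benzene).
Rings B and C form a fused bicyclic system (with one oxygen) with 9 sp² atoms and 10 π electrons from ring double bonds plus a heteroatom lone pair. 10 = 4(2)+2, so the system is aromatic and both rings count as aromatic (benzofuran).
Ring D has only sp³ atoms, so it is not fully conjugated — not aromatic (piperidine).
Rings E and F form a fused bicyclic system (with one N–H) with 9 sp² atoms and 10 π electrons from ring double bonds plus a heteroatom lone pair. 10 = 4(2)+2, so the system is aromatic and both rings count as aromatic (indole).
Ring G has only sp² ring atoms; a planar conformation would have a fully conjugated π system of 4 electrons. But 4 = 4(1), which is 4n not 4n+2, so ring G is not aromatic (cyclopentadienyl cation).
Aromatic: A, B, C, E, F. Total: 5.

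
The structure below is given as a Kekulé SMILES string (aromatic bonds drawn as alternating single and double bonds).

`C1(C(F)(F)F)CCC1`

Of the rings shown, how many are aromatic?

The SMILES encodes a four-membered saturated carbon ring.
The 4-membered ring has only sp³ atoms, so it is not fully conjugated — not aromatic (cyclobutane).

0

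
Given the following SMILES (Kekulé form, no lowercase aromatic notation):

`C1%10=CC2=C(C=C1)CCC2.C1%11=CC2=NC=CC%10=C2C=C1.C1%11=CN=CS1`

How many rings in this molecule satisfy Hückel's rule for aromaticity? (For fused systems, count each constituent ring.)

4

The SMILES encodes a six-membered carbon ring with three alternating C=C double bonds, fused to a saturated five-membered carbon ring; two fused six-membered rings, each with three alternating double bonds; one ring is all carbon and the other has one ring nitrogen; a five-membered ring with a sulfur at position 1 and a nitrogen at position 3 (in a C=N bond), with two double bonds.
The 6-membered ring has a continuous p-orbital overlap around the ring; 3 ring double bonds give 6 π electrons. Since 6 = 4n+2 (n=1), it is aromatic (benzene ring).
The 5-membered ring has three sp³ carbons, so it is not fully conjugated — not aromatic (cyclopentane ring).
The fused 6/6-membered bicyclic (with one nitrogen) is a single π system with 10 sp² atoms and 10 π electrons from ring double bonds. 10 = 4(2)+2, so the system is aromatic and both rings count as aromatic (quinoline).
The 5-membered ring with one sulfur and one =N– has a continuous p-orbital overlap around the ring; 2 ring double bonds (4 π electrons) plus a heteroatom lone pair (2) give 6 π electrons. That satisfies 4n+2 with n=1, so it is aromatic (thiazole).
4 of the 5 rings are aromatic. Total: 4.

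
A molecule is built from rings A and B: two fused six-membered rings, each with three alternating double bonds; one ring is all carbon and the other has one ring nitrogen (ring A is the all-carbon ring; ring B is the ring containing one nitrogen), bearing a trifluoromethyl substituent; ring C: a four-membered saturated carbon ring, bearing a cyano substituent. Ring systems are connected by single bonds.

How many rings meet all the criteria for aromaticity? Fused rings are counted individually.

Rings A and B form a fused bicyclic system (with one nitrogen) with 10 sp² atoms and 10 π electrons from ring double bonds. 10 = 4(2)+2, so the system is aromatic and both rings count as aromatic (quinoline).
Ring C has only sp³ atoms, so it is not fully conjugated — not aromatic (cyclobutane).
Aromatic: A, B. Total: 2.

2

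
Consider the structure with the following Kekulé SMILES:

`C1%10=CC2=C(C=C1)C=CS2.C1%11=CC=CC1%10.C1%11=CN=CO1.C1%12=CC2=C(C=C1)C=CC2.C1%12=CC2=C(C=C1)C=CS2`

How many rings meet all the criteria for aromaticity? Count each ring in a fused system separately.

The SMILES encodes a six-membered carbon ring with three alternating C=C double bonds, fused to a five-membered ring containing one sulfur and two C=C double bonds; a five-membered carbon ring with two conjugated C=C double bonds and one sp³ carbon; a five-membered ring with an oxygen at position 1 and a nitrogen at position 3 (in a C=N bond), with two double bonds; a six-membered carbon ring with three alternating C=C double bonds, fused to a five-membered carbon ring containing one C=C double bond and one sp³ carbon; a six-membered carbon ring with three alternating C=C double bonds, fused to a five-membered ring containing one sulfur and two C=C double bonds.
The fused 6/5-membered bicyclic (with one sulfur) is a single π system with 9 sp² atoms and 10 π electrons from ring double bonds plus a heteroatom lone pair. 10 = 4(2)+2, so the system is aromatic and both rings count as aromatic (benzothiophene).
The 5-membered ring has one sp³ carbon, so it is not fully conjugated — not aromatic (cyclopentadiene).
The 5-membered ring with one oxygen and one =N– is fully conjugated (every ring atom contributes a p orbital); 2 ring double bonds (4 π electrons) plus a heteroatom lone pair (2) give 6 π electrons. That satisfies 4n+2 with n=1, so it is aromatic (oxazole).
The 6-membered ring is planar and fully conjugated; 3 ring double bonds give 6 π electrons. That satisfies 4n+2 with n=1, so it is aromatic (benzene ring).
The second 5-membered ring has one sp³ carbon, so it is not fully conjugated — not aromatic (cyclopentene ring).
The fused 6/5-membered bicyclic (with one sulfur) is a single π system with 9 sp² atoms and 10 π electrons from ring double bonds plus a heteroatom lone pair. 10 = 4(2)+2, so the system is aromatic and both rings count as aromatic (benzothiophene).
6 of the 8 rings are aromatic. Total: 6.

6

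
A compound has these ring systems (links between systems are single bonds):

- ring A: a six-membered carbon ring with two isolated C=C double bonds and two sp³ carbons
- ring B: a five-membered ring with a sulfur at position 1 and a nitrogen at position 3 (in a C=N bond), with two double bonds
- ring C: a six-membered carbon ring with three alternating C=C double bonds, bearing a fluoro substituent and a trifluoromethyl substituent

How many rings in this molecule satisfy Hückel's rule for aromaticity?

2

Ring A has two sp³ carbons, so it is not fully conjugated — not aromatic (1,4-cyclohexadiene).
Ring B is fully conjugated (every ring atom contributes a p orbital); 2 ring double bonds (4 π electrons) plus a heteroatom lone pair (2) give 6 π electrons. 6 = 4(1)+2, so ring B is aromatic (thiazole).
Ring C is fully conjugated (every ring atom contributes a p orbital); 3 ring double bonds give 6 π electrons. That satisfies 4n+2 with n=1, so ring C is aromatic (benzene).
Aromatic: B, C. Total: 2.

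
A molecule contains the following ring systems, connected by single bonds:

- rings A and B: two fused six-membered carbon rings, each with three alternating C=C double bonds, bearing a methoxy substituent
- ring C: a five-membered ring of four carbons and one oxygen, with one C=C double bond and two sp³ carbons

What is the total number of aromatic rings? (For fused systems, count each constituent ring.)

Rings A and B form a fused bicyclic system with 10 sp² atoms and 10 π electrons from ring double bonds. 10 = 4(2)+2, so the system is aromatic and both rings count as aromatic (naphthalene).
Ring C has two sp³ carbons, so it is not fully conjugated — not aromatic (2,3-dihydrofuran).
Aromatic: A, B. Total: 2.

2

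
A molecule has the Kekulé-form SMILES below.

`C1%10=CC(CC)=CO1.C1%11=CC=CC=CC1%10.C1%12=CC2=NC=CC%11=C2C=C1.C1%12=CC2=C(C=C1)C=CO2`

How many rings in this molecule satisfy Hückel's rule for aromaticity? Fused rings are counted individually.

5

The SMILES encodes a five-membered ring of four carbons and one oxygen, with two C=C double bonds; a seven-membered carbon ring with three C=C double bonds and one sp³ carbon; two fused six-membered rings, each with three alternating double bonds; one ring is all carbon and the other has one ring nitrogen; a six-membered carbon ring with three alternating C=C double bonds, fused to a five-membered ring containing one oxygen and two C=C double bonds.
The 5-membered ring with one oxygen is planar and fully conjugated; 2 ring double bonds (4 π electrons) plus a heteroatom lone pair (2) give 6 π electrons. That satisfies 4n+2 with n=1, so it is aromatic (furan).
The 7-membered ring has one sp³ carbon, so it is not fully conjugated — not aromatic (cycloheptatriene).
The fused 6/6-membered bicyclic (with one nitrogen) is a single π system with 10 sp² atoms and 10 π electrons from ring double bonds. 10 = 4(2)+2, so the system is aromatic and both rings count as aromatic (quinoline).
The fused 6/5-membered bicyclic (with one oxygen) is a single π system with 9 sp² atoms and 10 π electrons from ring double bonds plus a heteroatom lone pair. 10 = 4(2)+2, so the system is aromatic and both rings count as aromatic (benzofuran).
5 of the 6 rings are aromatic. Total: 5.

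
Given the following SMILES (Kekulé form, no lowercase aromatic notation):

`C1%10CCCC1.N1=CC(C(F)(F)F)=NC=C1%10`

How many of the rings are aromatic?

1

The SMILES encodes a five-membered saturated carbon ring; a six-membered ring with nitrogens at positions 1 and 4 and three alternating double bonds.
The 5-membered ring has only sp³ atoms, so it is not fully conjugated — not aromatic (cyclopentane).
The 6-membered ring with two nitrogens (1,4) has a continuous p-orbital overlap around the ring; 3 ring double bonds give 6 π electrons. Since 6 = 4n+2 (n=1), it is aromatic (pyrazine).
1 of the 2 rings is aromatic. Total: 1.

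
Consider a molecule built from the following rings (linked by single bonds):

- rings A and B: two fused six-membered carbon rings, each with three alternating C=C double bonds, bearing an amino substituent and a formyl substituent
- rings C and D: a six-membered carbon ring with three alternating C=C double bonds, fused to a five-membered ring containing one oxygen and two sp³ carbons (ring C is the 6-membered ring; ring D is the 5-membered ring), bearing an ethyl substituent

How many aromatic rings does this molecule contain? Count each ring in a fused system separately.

3

Rings A and B form a fused bicyclic system with 10 sp² atoms and 10 π electrons from ring double bonds. 10 = 4(2)+2, so the system is aromatic and both rings count as aromatic (naphthalene).
Ring C is planar and fully conjugated; 3 ring double bonds give 6 π electrons. 6 = 4(1)+2, so ring C is aromatic (benzene ring).
Ring D has two sp³ carbons, so it is not fully conjugated — not aromatic (oxolane ring).
Aromatic: A, B, C. Total: 3.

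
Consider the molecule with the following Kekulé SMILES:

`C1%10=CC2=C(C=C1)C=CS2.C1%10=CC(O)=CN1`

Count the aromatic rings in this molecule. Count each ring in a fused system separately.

The SMILES encodes a six-membered carbon ring with three alternating C=C double bonds, fused to a five-membered ring containing one sulfur and two C=C double bonds; a five-membered ring of four carbons and one nitrogen bearing a hydrogen, with two C=C double bonds.
The fused 6/5-membered bicyclic (with one sulfur) is a single π system with 9 sp² atoms and 10 π electrons from ring double bonds plus a heteroatom lone pair. 10 = 4(2)+2, so the system is aromatic and both rings count as aromatic (benzothiophene).
The 5-membered ring with one N–H is fully conjugated (every ring atom contributes a p orbital); 2 ring double bonds (4 π electrons) plus a heteroatom lone pair (2) give 6 π electrons. Since 6 = 4n+2 (n=1), it is aromatic (pyrrole).
3 of the 3 rings are aromatic. Total: 3.

3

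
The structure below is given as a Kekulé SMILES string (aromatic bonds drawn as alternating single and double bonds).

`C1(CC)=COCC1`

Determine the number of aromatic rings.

The SMILES encodes a five-membered ring of four carbons and one oxygen, with one C=C double bond and two sp³ carbons.
The 5-membered ring with one oxygen has two sp³ carbons, so it is not fully conjugated — not aromatic (2,3-dihydrofuran).

0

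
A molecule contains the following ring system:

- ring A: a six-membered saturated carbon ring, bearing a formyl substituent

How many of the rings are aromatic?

0

Ring A has only sp³ atoms, so it is not fully conjugated — not aromatic (cyclohexane).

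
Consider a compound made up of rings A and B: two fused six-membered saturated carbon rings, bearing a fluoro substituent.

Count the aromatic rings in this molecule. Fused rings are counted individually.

Ring A has only sp³ atoms, so it is not fully conjugated — not aromatic (cyclohexane ring).
Ring B has only sp³ atoms, so it is not fully conjugated — not aromatic (cyclohexane ring).
No ring is aromatic. Total: 0.

0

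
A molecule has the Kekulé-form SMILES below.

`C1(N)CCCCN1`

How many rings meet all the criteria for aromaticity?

The SMILES encodes a six-membered saturated ring of five carbons and one N–H nitrogen.
The 6-membered ring with one N–H has only sp³ atoms, so it is not fully conjugated — not aromatic (piperidine).

0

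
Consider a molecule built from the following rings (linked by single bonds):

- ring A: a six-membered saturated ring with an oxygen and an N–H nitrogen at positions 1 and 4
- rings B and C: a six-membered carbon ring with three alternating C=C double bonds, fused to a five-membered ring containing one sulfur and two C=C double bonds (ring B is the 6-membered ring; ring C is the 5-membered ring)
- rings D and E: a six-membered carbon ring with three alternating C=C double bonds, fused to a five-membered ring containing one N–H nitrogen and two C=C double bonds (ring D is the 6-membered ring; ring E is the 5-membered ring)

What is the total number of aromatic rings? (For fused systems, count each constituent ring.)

Ring A has only sp³ atoms, so it is not fully conjugated — not aromatic (morpholine).
Rings B and C form a fused bicyclic system (with one sulfur) with 9 sp² atoms and 10 π electrons from ring double bonds plus a heteroatom lone pair. 10 = 4(2)+2, so the system is aromatic and both rings count as aromatic (benzothiophene).
Rings D and E form a fused bicyclic system (with one N–H) with 9 sp² atoms and 10 π electrons from ring double bonds plus a heteroatom lone pair. 10 = 4(2)+2, so the system is aromatic and both rings count as aromatic (indole).
Aromatic: B, C, D, E. Total: 4.

4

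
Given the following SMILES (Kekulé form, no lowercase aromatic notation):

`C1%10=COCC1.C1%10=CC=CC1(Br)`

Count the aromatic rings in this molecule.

0

The SMILES encodes a five-membered ring of four carbons and one oxygen, with one C=C double bond and two sp³ carbons; a five-membered carbon ring with two conjugated C=C double bonds and one sp³ carbon.
The 5-membered ring with one oxygen has two sp³ carbons, so it is not fully conjugated — not aromatic (2,3-dihydrofuran).
The 5-membered ring has one sp³ carbon, so it is not fully conjugated — not aromatic (cyclopentadiene).
None of the rings are aromatic. Total: 0.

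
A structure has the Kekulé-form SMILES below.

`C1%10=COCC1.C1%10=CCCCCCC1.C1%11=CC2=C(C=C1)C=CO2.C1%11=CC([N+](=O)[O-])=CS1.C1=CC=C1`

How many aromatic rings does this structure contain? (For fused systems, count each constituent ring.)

3

The SMILES encodes a five-membered ring of four carbons and one oxygen, with one C=C double bond and two sp³ carbons; an eight-membered carbon ring with one C=C double bond; a six-membered carbon ring with three alternating C=C double bonds, fused to a five-membered ring containing one oxygen and two C=C double bonds; a five-membered ring of four carbons and one sulfur, with two C=C double bonds; a four-membered carbon ring with two alternating C=C double bonds.
The 5-membered ring with one oxygen has two sp³ carbons, so it is not fully conjugated — not aromatic (2,3-dihydrofuran).
The 8-membered ring has six sp³ carbons, so it is not fully conjugated — not aromatic (cyclooctene).
The fused 6/5-membered bicyclic (with one oxygen) is a single π system with 9 sp² atoms and 10 π electrons from ring double bonds plus a heteroatom lone pair. 10 = 4(2)+2, so the system is aromatic and both rings count as aromatic (benzofuran).
The 5-membered ring with one sulfur is planar and fully conjugated; 2 ring double bonds (4 π electrons) plus a heteroatom lone pair (2) give 6 π electrons. That satisfies 4n+2 with n=1, so it is aromatic (thiophene).
The 4-membered ring has only sp² ring atoms; a planar conformation would have a fully conjugated π system of 4 electrons. But 4 = 4(1), which is 4n not 4n+2, so it is not aromatic (cyclobutadiene) — cyclobutadiene is antiaromatic and distorts to a rectangle.
3 of the 6 rings are aromatic. Total: 3.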